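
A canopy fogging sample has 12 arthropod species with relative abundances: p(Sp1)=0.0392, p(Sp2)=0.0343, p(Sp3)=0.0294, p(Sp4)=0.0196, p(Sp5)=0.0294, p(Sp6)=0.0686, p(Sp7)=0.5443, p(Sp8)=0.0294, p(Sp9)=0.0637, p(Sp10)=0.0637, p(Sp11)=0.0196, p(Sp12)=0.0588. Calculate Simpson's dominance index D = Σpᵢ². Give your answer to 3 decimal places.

D = 0.0392² + 0.0343² + 0.0294² + 0.0196² + 0.0294² + 0.0686² + 0.5443² + 0.0294² + 0.0637² + 0.0637² + 0.0196² + 0.0588² = 0.00154 + 0.00118 + 0.00086 + 0.00038 + 0.00086 + 0.00471 + 0.29626 + 0.00086 + 0.00406 + 0.00406 + 0.00038 + 0.00346 = 0.31862 (working shown to 5 dp, full precision carried).
To 3 decimal places, D = 0.319.

0.319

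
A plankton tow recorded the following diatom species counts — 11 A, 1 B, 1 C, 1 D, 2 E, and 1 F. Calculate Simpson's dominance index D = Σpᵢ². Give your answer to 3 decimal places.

Total N = 11+1+1+1+2+1 = 17, so the proportions are 0.64706, 0.05882, 0.05882, 0.05882, 0.11765, 0.05882 (working shown to 5 dp, full precision carried).
D = 0.64706² + 0.05882² + 0.05882² + 0.05882² + 0.11765² + 0.05882² = 0.41869 + 0.00346 + 0.00346 + 0.00346 + 0.01384 + 0.00346 = 0.44637.
To 3 decimal places, D = 0.446.

0.446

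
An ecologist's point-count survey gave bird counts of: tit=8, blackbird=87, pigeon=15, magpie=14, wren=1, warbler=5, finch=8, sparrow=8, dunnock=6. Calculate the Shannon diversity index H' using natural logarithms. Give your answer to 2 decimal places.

1.51

Total N = 8+87+15+14+1+5+8+8+6 = 152, so the proportions are 0.0526, 0.5724, 0.0987, 0.0921, 0.0066, 0.0329, 0.0526, 0.0526, 0.0395 (working shown to 4 dp, full precision carried).
Each pᵢ ln pᵢ term: 0.0526×(-2.9444)=-0.1550, 0.5724×(-0.5580)=-0.3194, 0.0987×(-2.3158)=-0.2285, 0.0921×(-2.3848)=-0.2197, 0.0066×(-5.0239)=-0.0331, 0.0329×(-3.4144)=-0.1123, 0.0526×(-2.9444)=-0.1550, 0.0526×(-2.9444)=-0.1550, 0.0395×(-3.2321)=-0.1276.
Sum = -1.5054, so H' = 1.51.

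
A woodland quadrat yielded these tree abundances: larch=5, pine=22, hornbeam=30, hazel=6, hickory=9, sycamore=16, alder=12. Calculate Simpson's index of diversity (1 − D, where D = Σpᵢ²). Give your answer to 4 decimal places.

0.8074

Total N = 5+22+30+6+9+16+12 = 100, so the proportions are 0.05, 0.22, 0.3, 0.06, 0.09, 0.16, 0.12 (working shown to 6 dp, full precision carried).
D = 0.05² + 0.22² + 0.3² + 0.06² + 0.09² + 0.16² + 0.12² = 0.002500 + 0.048400 + 0.090000 + 0.003600 + 0.008100 + 0.025600 + 0.014400 = 0.192600.
So 1 − D = 0.807400, i.e. 0.8074 to 4 decimal places.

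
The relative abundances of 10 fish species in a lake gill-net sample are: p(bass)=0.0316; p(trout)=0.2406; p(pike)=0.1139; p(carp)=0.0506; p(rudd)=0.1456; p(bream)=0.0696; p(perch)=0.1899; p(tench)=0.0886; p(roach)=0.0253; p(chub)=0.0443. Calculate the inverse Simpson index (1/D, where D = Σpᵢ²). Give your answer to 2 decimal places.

D = 0.0316² + 0.2406² + 0.1139² + 0.0506² + 0.1456² + 0.0696² + 0.1899² + 0.0886² + 0.0253² + 0.0443² = 0.000999 + 0.057888 + 0.012973 + 0.002560 + 0.021199 + 0.004844 + 0.036062 + 0.007850 + 0.000640 + 0.001962 = 0.146979 (working shown to 6 dp, full precision carried).
So 1/D = 6.8037, i.e. 6.80 to 2 decimal places.

6.80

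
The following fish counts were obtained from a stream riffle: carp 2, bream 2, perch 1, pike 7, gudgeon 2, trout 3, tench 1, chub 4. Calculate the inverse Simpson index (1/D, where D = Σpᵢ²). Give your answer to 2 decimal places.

Total N = 2+2+1+7+2+3+1+4 = 22, so the proportions are 0.090909, 0.090909, 0.045455, 0.318182, 0.090909, 0.136364, 0.045455, 0.181818 (working shown to 6 dp, full precision carried).
D = 0.090909² + 0.090909² + 0.045455² + 0.318182² + 0.090909² + 0.136364² + 0.045455² + 0.181818² = 0.008264 + 0.008264 + 0.002066 + 0.101240 + 0.008264 + 0.018595 + 0.002066 + 0.033058 = 0.181818.
So 1/D = 5.5000, i.e. 5.50 to 2 decimal places.

5.50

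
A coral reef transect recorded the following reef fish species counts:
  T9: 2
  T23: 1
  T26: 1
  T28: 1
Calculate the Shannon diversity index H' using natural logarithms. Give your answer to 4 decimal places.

1.3322

Total N = 2+1+1+1 = 5, so the proportions are 0.4, 0.2, 0.2, 0.2 (working shown to 6 dp, full precision carried).
Each pᵢ ln pᵢ term: 0.4×(-0.916291)=-0.366516, 0.2×(-1.609438)=-0.321888, 0.2×(-1.609438)=-0.321888, 0.2×(-1.609438)=-0.321888.
Sum = -1.332179, so H' = 1.3322.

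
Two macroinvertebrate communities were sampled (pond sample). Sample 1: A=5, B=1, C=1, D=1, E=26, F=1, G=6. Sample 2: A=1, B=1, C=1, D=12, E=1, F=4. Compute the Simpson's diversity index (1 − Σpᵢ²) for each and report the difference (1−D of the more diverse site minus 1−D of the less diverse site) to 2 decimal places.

Sample 1: N=41, proportions 0.122, 0.0244, 0.0244, 0.0244, 0.6341, 0.0244, 0.1463, giving 1−D = 0.5592 (working shown to 4 dp, full precision carried).
Sample 2: N=20, proportions 0.05, 0.05, 0.05, 0.6, 0.05, 0.2, giving 1−D = 0.5900.
Difference = |0.5592 − 0.5900| = 0.0308, i.e. 0.03 to 2 decimal places.

0.03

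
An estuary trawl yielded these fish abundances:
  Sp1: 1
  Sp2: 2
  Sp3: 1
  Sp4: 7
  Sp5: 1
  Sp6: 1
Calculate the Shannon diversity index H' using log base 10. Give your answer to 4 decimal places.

0.6126

Total N = 1+2+1+7+1+1 = 13, so the proportions are 0.076923, 0.153846, 0.076923, 0.538462, 0.076923, 0.076923 (working shown to 6 dp, full precision carried).
Each pᵢ log₁₀ pᵢ term: 0.076923×(-1.113943)=-0.085688, 0.153846×(-0.812913)=-0.125064, 0.076923×(-1.113943)=-0.085688, 0.538462×(-0.268845)=-0.144763, 0.076923×(-1.113943)=-0.085688, 0.076923×(-1.113943)=-0.085688.
Sum = -0.612578, so H' = 0.6126.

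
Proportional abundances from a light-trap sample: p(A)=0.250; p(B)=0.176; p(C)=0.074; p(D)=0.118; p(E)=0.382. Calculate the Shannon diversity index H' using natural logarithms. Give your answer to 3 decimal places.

Each pᵢ ln pᵢ term (working shown to 5 dp, full precision carried): 0.25×(-1.38629)=-0.34657, 0.176×(-1.73727)=-0.30576, 0.074×(-2.60369)=-0.19267, 0.118×(-2.13707)=-0.25217, 0.382×(-0.96233)=-0.36761.
Sum = -1.46479, so H' = 1.465.

1.465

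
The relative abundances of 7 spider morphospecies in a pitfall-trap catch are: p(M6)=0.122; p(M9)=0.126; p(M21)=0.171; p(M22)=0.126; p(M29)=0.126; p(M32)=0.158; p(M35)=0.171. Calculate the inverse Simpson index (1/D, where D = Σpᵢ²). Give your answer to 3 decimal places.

6.851

D = 0.122² + 0.126² + 0.171² + 0.126² + 0.126² + 0.158² + 0.171² = 0.0148840 + 0.0158760 + 0.0292410 + 0.0158760 + 0.0158760 + 0.0249640 + 0.0292410 = 0.1459580 (working shown to 7 dp, full precision carried).
So 1/D = 6.85129, i.e. 6.851 to 3 decimal places.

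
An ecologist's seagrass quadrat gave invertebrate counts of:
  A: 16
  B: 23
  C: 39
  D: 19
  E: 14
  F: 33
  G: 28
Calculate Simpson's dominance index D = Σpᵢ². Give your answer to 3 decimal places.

0.160

Total N = 16+23+39+19+14+33+28 = 172, so the proportions are 0.09302, 0.13372, 0.22674, 0.11047, 0.0814, 0.19186, 0.16279 (working shown to 5 dp, full precision carried).
D = 0.09302² + 0.13372² + 0.22674² + 0.11047² + 0.0814² + 0.19186² + 0.16279² = 0.00865 + 0.01788 + 0.05141 + 0.01220 + 0.00663 + 0.03681 + 0.02650 = 0.16009.
To 3 decimal places, D = 0.160.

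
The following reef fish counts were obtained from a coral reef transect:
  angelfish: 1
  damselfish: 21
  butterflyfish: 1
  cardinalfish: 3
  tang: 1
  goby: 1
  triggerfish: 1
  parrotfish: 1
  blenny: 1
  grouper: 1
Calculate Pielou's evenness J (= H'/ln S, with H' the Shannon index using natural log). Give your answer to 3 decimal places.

Total N = 1+21+1+3+1+1+1+1+1+1 = 32, so the proportions are 0.03125, 0.65625, 0.03125, 0.09375, 0.03125, 0.03125, 0.03125, 0.03125, 0.03125, 0.03125 (working shown to 5 dp, full precision carried).
H' = −Σ pᵢ ln pᵢ = −((-0.10830) + (-0.27642) + (-0.10830) + (-0.22192) + (-0.10830) + (-0.10830) + (-0.10830) + (-0.10830) + (-0.10830) + (-0.10830)) = 1.36477.
With S = 10 species, ln S = 2.30259, so J = 1.36477/2.30259 = 0.59271, i.e. 0.593 to 3 decimal places.

0.593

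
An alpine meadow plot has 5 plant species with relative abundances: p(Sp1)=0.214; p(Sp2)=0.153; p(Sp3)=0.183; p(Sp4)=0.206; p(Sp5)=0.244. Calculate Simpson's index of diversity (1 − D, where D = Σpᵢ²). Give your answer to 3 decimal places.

D = 0.214² + 0.153² + 0.183² + 0.206² + 0.244² = 0.04580 + 0.02341 + 0.03349 + 0.04244 + 0.05954 = 0.20467 (working shown to 5 dp, full precision carried).
So 1 − D = 0.79533, i.e. 0.795 to 3 decimal places.

0.795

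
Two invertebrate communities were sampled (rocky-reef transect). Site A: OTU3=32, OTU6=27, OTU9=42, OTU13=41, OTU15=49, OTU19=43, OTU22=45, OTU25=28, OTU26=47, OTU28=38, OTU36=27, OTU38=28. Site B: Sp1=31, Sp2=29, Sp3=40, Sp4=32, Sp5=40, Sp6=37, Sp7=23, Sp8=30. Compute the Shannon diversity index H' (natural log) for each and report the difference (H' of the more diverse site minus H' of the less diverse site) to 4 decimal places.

Site A: N=447, proportions 0.0715884, 0.0604027, 0.0939597, 0.0917226, 0.1096197, 0.0961969, 0.1006711, 0.0626398, 0.1051454, 0.0850112, 0.0604027, 0.0626398, giving H' = 2.4613134 (working shown to 7 dp, full precision carried).
Site B: N=262, proportions 0.1183206, 0.110687, 0.1526718, 0.1221374, 0.1526718, 0.1412214, 0.0877863, 0.1145038, giving H' = 2.0650035.
Difference = |2.4613134 − 2.0650035| = 0.3963099, i.e. 0.3963 to 4 decimal places.

0.3963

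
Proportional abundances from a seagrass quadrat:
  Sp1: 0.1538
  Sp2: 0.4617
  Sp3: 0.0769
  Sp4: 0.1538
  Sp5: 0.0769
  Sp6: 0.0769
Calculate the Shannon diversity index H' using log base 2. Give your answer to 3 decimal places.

Each pᵢ log₂ pᵢ term (working shown to 5 dp, full precision carried): 0.1538×(-2.70087)=-0.41539, 0.4617×(-1.11497)=-0.51478, 0.0769×(-3.70087)=-0.28460, 0.1538×(-2.70087)=-0.41539, 0.0769×(-3.70087)=-0.28460, 0.0769×(-3.70087)=-0.28460.
Sum = -2.19936, so H' = 2.199.

2.199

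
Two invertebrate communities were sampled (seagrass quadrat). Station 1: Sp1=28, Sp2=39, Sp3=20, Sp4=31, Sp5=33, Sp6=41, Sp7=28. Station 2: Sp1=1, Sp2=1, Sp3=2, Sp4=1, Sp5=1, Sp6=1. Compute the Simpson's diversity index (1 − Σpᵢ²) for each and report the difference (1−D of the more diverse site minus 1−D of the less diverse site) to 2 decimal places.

Station 1: N=220, proportions 0.1273, 0.1773, 0.0909, 0.1409, 0.15, 0.1864, 0.1273, giving 1−D = 0.8508 (working shown to 4 dp, full precision carried).
Station 2: N=7, proportions 0.1429, 0.1429, 0.2857, 0.1429, 0.1429, 0.1429, giving 1−D = 0.8163.
Difference = |0.8508 − 0.8163| = 0.0345, i.e. 0.03 to 2 decimal places.

0.03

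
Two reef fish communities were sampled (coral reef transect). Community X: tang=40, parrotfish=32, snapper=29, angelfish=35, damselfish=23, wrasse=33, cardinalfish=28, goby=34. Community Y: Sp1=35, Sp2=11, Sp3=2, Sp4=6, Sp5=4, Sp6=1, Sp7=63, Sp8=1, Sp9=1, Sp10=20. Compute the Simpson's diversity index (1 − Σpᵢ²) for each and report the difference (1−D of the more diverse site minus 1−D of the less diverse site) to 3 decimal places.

Community X: N=254, proportions 0.15748, 0.12598, 0.11417, 0.1378, 0.09055, 0.12992, 0.11024, 0.13386, giving 1−D = 0.87216 (working shown to 5 dp, full precision carried).
Community Y: N=144, proportions 0.24306, 0.07639, 0.01389, 0.04167, 0.02778, 0.00694, 0.4375, 0.00694, 0.00694, 0.13889, giving 1−D = 0.72155.
Difference = |0.87216 − 0.72155| = 0.15061, i.e. 0.151 to 3 decimal places.

0.151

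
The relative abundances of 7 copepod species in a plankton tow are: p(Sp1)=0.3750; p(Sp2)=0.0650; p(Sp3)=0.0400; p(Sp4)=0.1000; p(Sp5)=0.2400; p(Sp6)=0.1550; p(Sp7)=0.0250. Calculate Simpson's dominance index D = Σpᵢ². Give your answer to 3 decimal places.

D = 0.375² + 0.065² + 0.04² + 0.1² + 0.24² + 0.155² + 0.025² = 0.14062 + 0.00423 + 0.00160 + 0.01000 + 0.05760 + 0.02403 + 0.00063 = 0.23870 (working shown to 5 dp, full precision carried).
To 3 decimal places, D = 0.239.

0.239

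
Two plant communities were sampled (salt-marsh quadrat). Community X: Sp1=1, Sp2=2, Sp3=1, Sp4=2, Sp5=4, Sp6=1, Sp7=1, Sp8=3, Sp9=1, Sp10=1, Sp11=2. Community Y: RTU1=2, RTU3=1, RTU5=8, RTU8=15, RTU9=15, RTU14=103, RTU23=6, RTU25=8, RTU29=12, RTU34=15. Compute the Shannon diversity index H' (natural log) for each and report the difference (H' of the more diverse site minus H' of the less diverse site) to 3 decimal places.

0.686

Community X: N=19, proportions 0.05263, 0.10526, 0.05263, 0.10526, 0.21053, 0.05263, 0.05263, 0.15789, 0.05263, 0.05263, 0.10526, giving H' = 2.26023 (working shown to 5 dp, full precision carried).
Community Y: N=185, proportions 0.01081, 0.00541, 0.04324, 0.08108, 0.08108, 0.55676, 0.03243, 0.04324, 0.06486, 0.08108, giving H' = 1.57459.
Difference = |2.26023 − 1.57459| = 0.68564, i.e. 0.686 to 3 decimal places.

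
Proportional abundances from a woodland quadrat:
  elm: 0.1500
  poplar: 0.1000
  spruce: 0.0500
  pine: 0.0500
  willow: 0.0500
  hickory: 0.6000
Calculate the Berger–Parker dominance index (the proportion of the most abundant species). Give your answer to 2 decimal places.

The largest proportion is 0.6, i.e. d = 0.60 to 2 decimal places.

0.60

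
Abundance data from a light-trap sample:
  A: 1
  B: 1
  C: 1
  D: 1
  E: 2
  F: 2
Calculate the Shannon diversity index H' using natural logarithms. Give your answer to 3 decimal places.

1.733

Total N = 1+1+1+1+2+2 = 8, so the proportions are 0.125, 0.125, 0.125, 0.125, 0.25, 0.25 (working shown to 5 dp, full precision carried).
Each pᵢ ln pᵢ term: 0.125×(-2.07944)=-0.25993, 0.125×(-2.07944)=-0.25993, 0.125×(-2.07944)=-0.25993, 0.125×(-2.07944)=-0.25993, 0.25×(-1.38629)=-0.34657, 0.25×(-1.38629)=-0.34657.
Sum = -1.73287, so H' = 1.733.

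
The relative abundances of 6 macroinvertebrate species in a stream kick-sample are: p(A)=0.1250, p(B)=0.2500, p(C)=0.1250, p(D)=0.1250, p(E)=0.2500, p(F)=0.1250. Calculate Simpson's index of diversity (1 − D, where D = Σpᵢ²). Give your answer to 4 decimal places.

D = 0.125² + 0.25² + 0.125² + 0.125² + 0.25² + 0.125² = 0.015625 + 0.062500 + 0.015625 + 0.015625 + 0.062500 + 0.015625 = 0.187500 (working shown to 6 dp, full precision carried).
So 1 − D = 0.812500, i.e. 0.8125 to 4 decimal places.

0.8125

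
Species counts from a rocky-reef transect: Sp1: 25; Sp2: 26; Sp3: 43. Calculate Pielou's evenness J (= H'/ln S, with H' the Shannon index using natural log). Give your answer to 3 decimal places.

Total N = 25+26+43 = 94, so the proportions are 0.26596, 0.2766, 0.45745 (working shown to 5 dp, full precision carried).
H' = −Σ pᵢ ln pᵢ = −((-0.35224) + (-0.35548) + (-0.35777)) = 1.06549.
With S = 3 species, ln S = 1.09861, so J = 1.06549/1.09861 = 0.96985, i.e. 0.970 to 3 decimal places.

0.970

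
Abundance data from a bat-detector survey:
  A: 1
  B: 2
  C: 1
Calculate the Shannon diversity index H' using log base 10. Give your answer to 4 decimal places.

Total N = 1+2+1 = 4, so the proportions are 0.25, 0.5, 0.25 (working shown to 6 dp, full precision carried).
Each pᵢ log₁₀ pᵢ term: 0.25×(-0.602060)=-0.150515, 0.5×(-0.301030)=-0.150515, 0.25×(-0.602060)=-0.150515.
Sum = -0.451545, so H' = 0.4515.

0.4515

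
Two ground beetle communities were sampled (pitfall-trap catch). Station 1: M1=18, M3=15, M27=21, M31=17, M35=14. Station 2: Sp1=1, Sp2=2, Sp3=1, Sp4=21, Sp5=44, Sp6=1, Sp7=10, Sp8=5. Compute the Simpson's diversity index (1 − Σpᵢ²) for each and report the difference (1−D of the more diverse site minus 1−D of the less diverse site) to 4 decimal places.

0.1431

Station 1: N=85, proportions 0.211765, 0.176471, 0.247059, 0.2, 0.164706, giving 1−D = 0.795848 (working shown to 6 dp, full precision carried).
Station 2: N=85, proportions 0.011765, 0.023529, 0.011765, 0.247059, 0.517647, 0.011765, 0.117647, 0.058824, giving 1−D = 0.652734.
Difference = |0.795848 − 0.652734| = 0.143114, i.e. 0.1431 to 4 decimal places.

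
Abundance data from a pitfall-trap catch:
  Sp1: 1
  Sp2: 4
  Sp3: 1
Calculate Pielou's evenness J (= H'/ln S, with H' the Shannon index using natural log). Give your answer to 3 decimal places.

0.790

Total N = 1+4+1 = 6, so the proportions are 0.16667, 0.66667, 0.16667 (working shown to 5 dp, full precision carried).
H' = −Σ pᵢ ln pᵢ = −((-0.29863) + (-0.27031) + (-0.29863)) = 0.86756.
With S = 3 species, ln S = 1.09861, so J = 0.86756/1.09861 = 0.78969, i.e. 0.790 to 3 decimal places.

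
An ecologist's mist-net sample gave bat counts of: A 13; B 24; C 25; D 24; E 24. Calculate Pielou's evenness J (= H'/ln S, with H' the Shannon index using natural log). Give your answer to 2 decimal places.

Total N = 13+24+25+24+24 = 110, so the proportions are 0.1182, 0.2182, 0.2273, 0.2182, 0.2182 (working shown to 4 dp, full precision carried).
H' = −Σ pᵢ ln pᵢ = −((-0.2524) + (-0.3322) + (-0.3367) + (-0.3322) + (-0.3322)) = 1.5856.
With S = 5 species, ln S = 1.6094, so J = 1.5856/1.6094 = 0.9852, i.e. 0.99 to 2 decimal places.

0.99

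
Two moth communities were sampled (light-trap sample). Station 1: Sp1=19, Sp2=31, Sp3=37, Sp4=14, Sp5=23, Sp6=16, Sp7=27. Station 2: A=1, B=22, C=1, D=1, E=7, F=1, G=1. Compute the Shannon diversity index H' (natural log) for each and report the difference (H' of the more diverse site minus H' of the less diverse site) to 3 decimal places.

0.768

Station 1: N=167, proportions 0.11377, 0.18563, 0.22156, 0.08383, 0.13772, 0.09581, 0.16168, giving H' = 1.89396 (working shown to 5 dp, full precision carried).
Station 2: N=34, proportions 0.02941, 0.64706, 0.02941, 0.02941, 0.20588, 0.02941, 0.02941, giving H' = 1.12565.
Difference = |1.89396 − 1.12565| = 0.76831, i.e. 0.768 to 3 decimal places.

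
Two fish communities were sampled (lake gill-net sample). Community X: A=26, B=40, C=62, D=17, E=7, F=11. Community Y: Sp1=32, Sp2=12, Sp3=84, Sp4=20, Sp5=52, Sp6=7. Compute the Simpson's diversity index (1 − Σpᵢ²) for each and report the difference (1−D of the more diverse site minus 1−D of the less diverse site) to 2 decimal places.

Community X: N=163, proportions 0.1595, 0.2454, 0.3804, 0.1043, 0.0429, 0.0675, giving 1−D = 0.7524 (working shown to 4 dp, full precision carried).
Community Y: N=207, proportions 0.1546, 0.058, 0.4058, 0.0966, 0.2512, 0.0338, giving 1−D = 0.7345.
Difference = |0.7524 − 0.7345| = 0.0179, i.e. 0.02 to 2 decimal places.

0.02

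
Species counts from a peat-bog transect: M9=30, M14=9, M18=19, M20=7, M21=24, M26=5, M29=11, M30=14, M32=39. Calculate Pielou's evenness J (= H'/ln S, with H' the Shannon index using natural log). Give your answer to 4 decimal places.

0.9160

Total N = 30+9+19+7+24+5+11+14+39 = 158, so the proportions are 0.189873, 0.056962, 0.120253, 0.044304, 0.151899, 0.031646, 0.06962, 0.088608, 0.246835 (working shown to 6 dp, full precision carried).
H' = −Σ pᵢ ln pᵢ = −((-0.315455) + (-0.163217) + (-0.254715) + (-0.138081) + (-0.286259) + (-0.109277) + (-0.185517) + (-0.214744) + (-0.345331)) = 2.012597.
With S = 9 species, ln S = 2.197225, so J = 2.012597/2.197225 = 0.915972, i.e. 0.9160 to 4 decimal places.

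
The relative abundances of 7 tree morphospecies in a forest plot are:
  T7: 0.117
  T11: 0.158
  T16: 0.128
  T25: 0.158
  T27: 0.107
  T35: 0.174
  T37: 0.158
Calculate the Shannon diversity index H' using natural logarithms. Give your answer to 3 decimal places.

Each pᵢ ln pᵢ term (working shown to 5 dp, full precision carried): 0.117×(-2.14558)=-0.25103, 0.158×(-1.84516)=-0.29154, 0.128×(-2.05573)=-0.26313, 0.158×(-1.84516)=-0.29154, 0.107×(-2.23493)=-0.23914, 0.174×(-1.74870)=-0.30427, 0.158×(-1.84516)=-0.29154.
Sum = -1.93218, so H' = 1.932.

1.932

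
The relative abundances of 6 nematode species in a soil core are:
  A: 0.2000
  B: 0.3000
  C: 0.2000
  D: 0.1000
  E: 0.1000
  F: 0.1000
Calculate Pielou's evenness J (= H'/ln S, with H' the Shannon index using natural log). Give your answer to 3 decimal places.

H' = −Σ pᵢ ln pᵢ = −((-0.32189) + (-0.36119) + (-0.32189) + (-0.23026) + (-0.23026) + (-0.23026)) = 1.69574 (working shown to 5 dp, full precision carried).
With S = 6 species, ln S = 1.79176, so J = 1.69574/1.79176 = 0.94641, i.e. 0.946 to 3 decimal places.

0.946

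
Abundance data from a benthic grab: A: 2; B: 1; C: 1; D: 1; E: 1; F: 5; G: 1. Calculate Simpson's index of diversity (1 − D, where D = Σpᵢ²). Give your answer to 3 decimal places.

Total N = 2+1+1+1+1+5+1 = 12, so the proportions are 0.16667, 0.08333, 0.08333, 0.08333, 0.08333, 0.41667, 0.08333 (working shown to 5 dp, full precision carried).
D = 0.16667² + 0.08333² + 0.08333² + 0.08333² + 0.08333² + 0.41667² + 0.08333² = 0.02778 + 0.00694 + 0.00694 + 0.00694 + 0.00694 + 0.17361 + 0.00694 = 0.23611.
So 1 − D = 0.76389, i.e. 0.764 to 3 decimal places.

0.764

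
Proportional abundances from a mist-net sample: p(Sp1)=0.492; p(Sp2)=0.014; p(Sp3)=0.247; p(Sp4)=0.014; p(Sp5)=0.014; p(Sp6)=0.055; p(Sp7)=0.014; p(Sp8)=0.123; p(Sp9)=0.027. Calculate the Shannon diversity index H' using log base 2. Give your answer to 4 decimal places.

2.0893

Each pᵢ log₂ pᵢ term (working shown to 6 dp, full precision carried): 0.492×(-1.023270)=-0.503449, 0.014×(-6.158429)=-0.086218, 0.247×(-2.017417)=-0.498302, 0.014×(-6.158429)=-0.086218, 0.014×(-6.158429)=-0.086218, 0.055×(-4.184425)=-0.230143, 0.014×(-6.158429)=-0.086218, 0.123×(-3.023270)=-0.371862, 0.027×(-5.210897)=-0.140694.
Sum = -2.089323, so H' = 2.0893.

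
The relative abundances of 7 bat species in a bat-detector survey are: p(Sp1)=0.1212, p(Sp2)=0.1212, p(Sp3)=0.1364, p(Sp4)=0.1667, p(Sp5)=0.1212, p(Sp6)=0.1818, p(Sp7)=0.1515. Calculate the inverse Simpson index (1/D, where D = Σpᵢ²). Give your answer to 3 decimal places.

D = 0.1212² + 0.1212² + 0.1364² + 0.1667² + 0.1212² + 0.1818² + 0.1515² = 0.0146894 + 0.0146894 + 0.0186050 + 0.0277889 + 0.0146894 + 0.0330512 + 0.0229523 = 0.1464657 (working shown to 7 dp, full precision carried).
So 1/D = 6.82754, i.e. 6.828 to 3 decimal places.

6.828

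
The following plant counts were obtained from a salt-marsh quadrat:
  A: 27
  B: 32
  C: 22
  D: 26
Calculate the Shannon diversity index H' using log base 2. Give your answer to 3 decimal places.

Total N = 27+32+22+26 = 107, so the proportions are 0.25234, 0.29907, 0.20561, 0.24299 (working shown to 5 dp, full precision carried).
Each pᵢ log₂ pᵢ term: 0.25234×(-1.98658)=-0.50129, 0.29907×(-1.74147)=-0.52081, 0.20561×(-2.28204)=-0.46920, 0.24299×(-2.04103)=-0.49595.
Sum = -1.98725, so H' = 1.987.

1.987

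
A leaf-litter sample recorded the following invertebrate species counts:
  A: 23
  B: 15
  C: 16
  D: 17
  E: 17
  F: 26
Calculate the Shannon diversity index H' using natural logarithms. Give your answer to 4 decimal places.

1.7701

Total N = 23+15+16+17+17+26 = 114, so the proportions are 0.201754, 0.131579, 0.140351, 0.149123, 0.149123, 0.22807 (working shown to 6 dp, full precision carried).
Each pᵢ ln pᵢ term: 0.201754×(-1.600704)=-0.322949, 0.131579×(-2.028148)=-0.266862, 0.140351×(-1.963610)=-0.275594, 0.149123×(-1.902985)=-0.283778, 0.149123×(-1.902985)=-0.283778, 0.22807×(-1.478102)=-0.337111.
Sum = -1.770073, so H' = 1.7701.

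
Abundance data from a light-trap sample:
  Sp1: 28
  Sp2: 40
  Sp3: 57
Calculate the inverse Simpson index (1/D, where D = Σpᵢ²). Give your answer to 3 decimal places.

Total N = 28+40+57 = 125, so the proportions are 0.224, 0.32, 0.456 (working shown to 6 dp, full precision carried).
D = 0.224² + 0.32² + 0.456² = 0.050176 + 0.102400 + 0.207936 = 0.360512.
So 1/D = 2.77383, i.e. 2.774 to 3 decimal places.

2.774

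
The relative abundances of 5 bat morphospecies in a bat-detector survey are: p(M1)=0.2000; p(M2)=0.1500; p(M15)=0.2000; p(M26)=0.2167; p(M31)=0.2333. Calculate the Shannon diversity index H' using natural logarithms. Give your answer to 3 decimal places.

1.599

Each pᵢ ln pᵢ term (working shown to 5 dp, full precision carried): 0.2×(-1.60944)=-0.32189, 0.15×(-1.89712)=-0.28457, 0.2×(-1.60944)=-0.32189, 0.2167×(-1.52924)=-0.33139, 0.2333×(-1.45543)=-0.33955.
Sum = -1.59928, so H' = 1.599.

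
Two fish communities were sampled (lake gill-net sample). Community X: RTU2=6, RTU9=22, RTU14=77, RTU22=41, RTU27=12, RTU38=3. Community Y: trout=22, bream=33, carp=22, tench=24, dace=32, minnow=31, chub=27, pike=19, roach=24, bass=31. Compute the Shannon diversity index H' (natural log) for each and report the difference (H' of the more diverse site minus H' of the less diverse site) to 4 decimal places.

0.9232

Community X: N=161, proportions 0.037267, 0.136646, 0.478261, 0.254658, 0.074534, 0.018634, giving H' = 1.363406 (working shown to 6 dp, full precision carried).
Community Y: N=265, proportions 0.083019, 0.124528, 0.083019, 0.090566, 0.120755, 0.116981, 0.101887, 0.071698, 0.090566, 0.116981, giving H' = 2.286598.
Difference = |1.363406 − 2.286598| = 0.923192, i.e. 0.9232 to 4 decimal places.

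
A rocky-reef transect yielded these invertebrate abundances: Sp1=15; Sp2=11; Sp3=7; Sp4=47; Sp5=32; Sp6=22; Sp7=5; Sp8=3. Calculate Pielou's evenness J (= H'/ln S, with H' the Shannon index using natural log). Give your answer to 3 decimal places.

Total N = 15+11+7+47+32+22+5+3 = 142, so the proportions are 0.10563, 0.07746, 0.0493, 0.33099, 0.22535, 0.15493, 0.03521, 0.02113 (working shown to 5 dp, full precision carried).
H' = −Σ pᵢ ln pᵢ = −((-0.23744) + (-0.19815) + (-0.14838) + (-0.36596) + (-0.33580) + (-0.28891) + (-0.11783) + (-0.08149)) = 1.77396.
With S = 8 species, ln S = 2.07944, so J = 1.77396/2.07944 = 0.85309, i.e. 0.853 to 3 decimal places.

0.853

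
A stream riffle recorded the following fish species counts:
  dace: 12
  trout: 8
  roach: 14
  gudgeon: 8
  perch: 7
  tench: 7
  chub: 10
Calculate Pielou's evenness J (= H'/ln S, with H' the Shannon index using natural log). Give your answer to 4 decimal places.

Total N = 12+8+14+8+7+7+10 = 66, so the proportions are 0.181818, 0.121212, 0.212121, 0.121212, 0.106061, 0.106061, 0.151515 (working shown to 6 dp, full precision carried).
H' = −Σ pᵢ ln pᵢ = −((-0.309954) + (-0.255783) + (-0.328915) + (-0.255783) + (-0.237973) + (-0.237973) + (-0.285920)) = 1.912301.
With S = 7 species, ln S = 1.945910, so J = 1.912301/1.945910 = 0.982728, i.e. 0.9827 to 4 decimal places.

0.9827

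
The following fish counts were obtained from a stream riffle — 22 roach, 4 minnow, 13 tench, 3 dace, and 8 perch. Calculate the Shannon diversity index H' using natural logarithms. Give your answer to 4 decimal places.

Total N = 22+4+13+3+8 = 50, so the proportions are 0.44, 0.08, 0.26, 0.06, 0.16 (working shown to 6 dp, full precision carried).
Each pᵢ ln pᵢ term: 0.44×(-0.820981)=-0.361231, 0.08×(-2.525729)=-0.202058, 0.26×(-1.347074)=-0.350239, 0.06×(-2.813411)=-0.168805, 0.16×(-1.832581)=-0.293213.
Sum = -1.375547, so H' = 1.3755.

1.3755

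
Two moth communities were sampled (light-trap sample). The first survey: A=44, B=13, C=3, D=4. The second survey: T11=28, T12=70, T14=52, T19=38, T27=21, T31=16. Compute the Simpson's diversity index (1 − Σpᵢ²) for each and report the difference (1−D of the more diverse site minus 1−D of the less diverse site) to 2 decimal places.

The first survey: N=64, proportions 0.6875, 0.2031, 0.0469, 0.0625, giving 1−D = 0.4800 (working shown to 4 dp, full precision carried).
The second survey: N=225, proportions 0.1244, 0.3111, 0.2311, 0.1689, 0.0933, 0.0711, giving 1−D = 0.7920.
Difference = |0.4800 − 0.7920| = 0.3120, i.e. 0.31 to 2 decimal places.

0.31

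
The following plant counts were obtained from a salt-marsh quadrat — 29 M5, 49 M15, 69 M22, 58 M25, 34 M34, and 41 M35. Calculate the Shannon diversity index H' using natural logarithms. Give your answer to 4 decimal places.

1.7485

Total N = 29+49+69+58+34+41 = 280, so the proportions are 0.103571, 0.175, 0.246429, 0.207143, 0.121429, 0.146429 (working shown to 6 dp, full precision carried).
Each pᵢ ln pᵢ term: 0.103571×(-2.267494)=-0.234848, 0.175×(-1.742969)=-0.305020, 0.246429×(-1.400683)=-0.345168, 0.207143×(-1.574347)=-0.326115, 0.121429×(-2.108429)=-0.256024, 0.146429×(-1.921218)=-0.281321.
Sum = -1.748495, so H' = 1.7485.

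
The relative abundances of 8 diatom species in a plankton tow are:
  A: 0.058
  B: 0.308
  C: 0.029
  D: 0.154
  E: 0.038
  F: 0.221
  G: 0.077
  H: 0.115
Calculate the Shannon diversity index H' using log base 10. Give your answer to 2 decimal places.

0.79

Each pᵢ log₁₀ pᵢ term (working shown to 4 dp, full precision carried): 0.058×(-1.2366)=-0.0717, 0.308×(-0.5114)=-0.1575, 0.029×(-1.5376)=-0.0446, 0.154×(-0.8125)=-0.1251, 0.038×(-1.4202)=-0.0540, 0.221×(-0.6556)=-0.1449, 0.077×(-1.1135)=-0.0857, 0.115×(-0.9393)=-0.1080.
Sum = -0.7916, so H' = 0.79.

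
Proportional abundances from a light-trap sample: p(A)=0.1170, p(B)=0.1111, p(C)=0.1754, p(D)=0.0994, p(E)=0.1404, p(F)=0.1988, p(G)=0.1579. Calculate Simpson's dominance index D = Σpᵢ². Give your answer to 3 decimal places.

D = 0.117² + 0.1111² + 0.1754² + 0.0994² + 0.1404² + 0.1988² + 0.1579² = 0.01369 + 0.01234 + 0.03077 + 0.00988 + 0.01971 + 0.03952 + 0.02493 = 0.15084 (working shown to 5 dp, full precision carried).
To 3 decimal places, D = 0.151.

0.151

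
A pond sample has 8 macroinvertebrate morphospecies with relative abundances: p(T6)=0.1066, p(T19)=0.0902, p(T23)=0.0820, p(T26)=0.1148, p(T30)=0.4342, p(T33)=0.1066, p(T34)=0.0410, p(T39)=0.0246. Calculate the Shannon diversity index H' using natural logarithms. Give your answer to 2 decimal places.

Each pᵢ ln pᵢ term (working shown to 4 dp, full precision carried): 0.1066×(-2.2387)=-0.2386, 0.0902×(-2.4057)=-0.2170, 0.082×(-2.5010)=-0.2051, 0.1148×(-2.1646)=-0.2485, 0.4342×(-0.8343)=-0.3622, 0.1066×(-2.2387)=-0.2386, 0.041×(-3.1942)=-0.1310, 0.0246×(-3.7050)=-0.0911.
Sum = -1.7322, so H' = 1.73.

1.73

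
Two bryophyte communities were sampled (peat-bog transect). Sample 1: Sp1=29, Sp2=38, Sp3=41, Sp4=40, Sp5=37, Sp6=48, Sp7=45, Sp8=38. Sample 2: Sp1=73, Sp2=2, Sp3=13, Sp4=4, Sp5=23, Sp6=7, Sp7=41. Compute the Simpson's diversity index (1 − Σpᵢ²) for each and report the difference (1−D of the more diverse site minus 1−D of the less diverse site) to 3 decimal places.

Sample 1: N=316, proportions 0.09177, 0.12025, 0.12975, 0.12658, 0.11709, 0.1519, 0.14241, 0.12025, giving 1−D = 0.87274 (working shown to 5 dp, full precision carried).
Sample 2: N=163, proportions 0.44785, 0.01227, 0.07975, 0.02454, 0.1411, 0.04294, 0.25153, giving 1−D = 0.70729.
Difference = |0.87274 − 0.70729| = 0.16545, i.e. 0.165 to 3 decimal places.

0.165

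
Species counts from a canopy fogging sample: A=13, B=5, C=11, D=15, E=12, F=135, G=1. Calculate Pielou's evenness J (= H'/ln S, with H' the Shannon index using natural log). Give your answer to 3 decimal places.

0.559

Total N = 13+5+11+15+12+135+1 = 192, so the proportions are 0.06771, 0.02604, 0.05729, 0.07812, 0.0625, 0.70312, 0.00521 (working shown to 5 dp, full precision carried).
H' = −Σ pᵢ ln pᵢ = −((-0.18231) + (-0.09500) + (-0.16383) + (-0.19918) + (-0.17329) + (-0.24766) + (-0.02738)) = 1.08864.
With S = 7 species, ln S = 1.94591, so J = 1.08864/1.94591 = 0.55945, i.e. 0.559 to 3 decimal places.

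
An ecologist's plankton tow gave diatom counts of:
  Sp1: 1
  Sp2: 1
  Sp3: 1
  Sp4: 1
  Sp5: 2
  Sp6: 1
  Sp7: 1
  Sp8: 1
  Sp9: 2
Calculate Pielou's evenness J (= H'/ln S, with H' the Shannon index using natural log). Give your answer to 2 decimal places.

Total N = 1+1+1+1+2+1+1+1+2 = 11, so the proportions are 0.0909, 0.0909, 0.0909, 0.0909, 0.1818, 0.0909, 0.0909, 0.0909, 0.1818 (working shown to 4 dp, full precision carried).
H' = −Σ pᵢ ln pᵢ = −((-0.2180) + (-0.2180) + (-0.2180) + (-0.2180) + (-0.3100) + (-0.2180) + (-0.2180) + (-0.2180) + (-0.3100)) = 2.1458.
With S = 9 species, ln S = 2.1972, so J = 2.1458/2.1972 = 0.9766, i.e. 0.98 to 2 decimal places.

0.98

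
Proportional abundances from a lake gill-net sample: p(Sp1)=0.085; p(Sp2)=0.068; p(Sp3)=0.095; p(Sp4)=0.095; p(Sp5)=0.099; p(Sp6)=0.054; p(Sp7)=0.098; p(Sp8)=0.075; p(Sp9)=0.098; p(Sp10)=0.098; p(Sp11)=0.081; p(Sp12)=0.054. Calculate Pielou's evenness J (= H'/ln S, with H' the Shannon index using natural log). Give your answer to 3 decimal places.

H' = −Σ pᵢ ln pᵢ = −((-0.20953) + (-0.18280) + (-0.22362) + (-0.22362) + (-0.22895) + (-0.15761) + (-0.22763) + (-0.19427) + (-0.22763) + (-0.22763) + (-0.20358) + (-0.15761)) = 2.46450 (working shown to 5 dp, full precision carried).
With S = 12 species, ln S = 2.48491, so J = 2.46450/2.48491 = 0.99179, i.e. 0.992 to 3 decimal places.

0.992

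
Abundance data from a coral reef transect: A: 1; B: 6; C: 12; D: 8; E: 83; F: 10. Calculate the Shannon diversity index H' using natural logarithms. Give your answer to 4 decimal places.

Total N = 1+6+12+8+83+10 = 120, so the proportions are 0.008333, 0.05, 0.1, 0.066667, 0.691667, 0.083333 (working shown to 6 dp, full precision carried).
Each pᵢ ln pᵢ term: 0.008333×(-4.787492)=-0.039896, 0.05×(-2.995732)=-0.149787, 0.1×(-2.302585)=-0.230259, 0.066667×(-2.708050)=-0.180537, 0.691667×(-0.368651)=-0.254984, 0.083333×(-2.484907)=-0.207076.
Sum = -1.062537, so H' = 1.0625.

1.0625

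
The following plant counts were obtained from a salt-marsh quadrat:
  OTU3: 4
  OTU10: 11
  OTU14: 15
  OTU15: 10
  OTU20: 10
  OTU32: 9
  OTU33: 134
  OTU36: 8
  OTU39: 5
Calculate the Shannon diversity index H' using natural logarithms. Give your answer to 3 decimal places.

Total N = 4+11+15+10+10+9+134+8+5 = 206, so the proportions are 0.01942, 0.0534, 0.07282, 0.04854, 0.04854, 0.04369, 0.65049, 0.03883, 0.02427 (working shown to 5 dp, full precision carried).
Each pᵢ ln pᵢ term: 0.01942×(-3.94158)=-0.07654, 0.0534×(-2.92998)=-0.15646, 0.07282×(-2.61983)=-0.19076, 0.04854×(-3.02529)=-0.14686, 0.04854×(-3.02529)=-0.14686, 0.04369×(-3.13065)=-0.13678, 0.65049×(-0.43004)=-0.27973, 0.03883×(-3.24843)=-0.12615, 0.02427×(-3.71844)=-0.09025.
Sum = -1.35039, so H' = 1.350.

1.350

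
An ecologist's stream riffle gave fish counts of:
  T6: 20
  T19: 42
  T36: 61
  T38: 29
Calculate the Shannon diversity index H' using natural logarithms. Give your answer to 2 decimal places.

1.30

Total N = 20+42+61+29 = 152, so the proportions are 0.1316, 0.2763, 0.4013, 0.1908 (working shown to 4 dp, full precision carried).
Each pᵢ ln pᵢ term: 0.1316×(-2.0281)=-0.2669, 0.2763×(-1.2862)=-0.3554, 0.4013×(-0.9130)=-0.3664, 0.1908×(-1.6566)=-0.3161.
Sum = -1.3047, so H' = 1.30.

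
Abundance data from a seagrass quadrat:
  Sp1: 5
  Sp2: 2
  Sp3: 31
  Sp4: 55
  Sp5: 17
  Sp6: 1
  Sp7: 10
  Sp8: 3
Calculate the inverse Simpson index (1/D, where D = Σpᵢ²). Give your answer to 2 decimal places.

Total N = 5+2+31+55+17+1+10+3 = 124, so the proportions are 0.040323, 0.016129, 0.25, 0.443548, 0.137097, 0.008065, 0.080645, 0.024194 (working shown to 6 dp, full precision carried).
D = 0.040323² + 0.016129² + 0.25² + 0.443548² + 0.137097² + 0.008065² + 0.080645² + 0.024194² = 0.001626 + 0.000260 + 0.062500 + 0.196735 + 0.018796 + 0.000065 + 0.006504 + 0.000585 = 0.287071.
So 1/D = 3.4835, i.e. 3.48 to 2 decimal places.

3.48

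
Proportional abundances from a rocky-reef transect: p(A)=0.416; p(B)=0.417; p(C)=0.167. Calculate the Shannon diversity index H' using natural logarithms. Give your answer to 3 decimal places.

1.028

Each pᵢ ln pᵢ term (working shown to 5 dp, full precision carried): 0.416×(-0.87707)=-0.36486, 0.417×(-0.87467)=-0.36474, 0.167×(-1.78976)=-0.29889.
Sum = -1.02849, so H' = 1.028.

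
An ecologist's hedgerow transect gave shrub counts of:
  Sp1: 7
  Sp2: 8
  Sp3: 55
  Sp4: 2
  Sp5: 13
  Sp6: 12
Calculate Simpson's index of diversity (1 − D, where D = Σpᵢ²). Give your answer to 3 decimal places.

Total N = 7+8+55+2+13+12 = 97, so the proportions are 0.07216, 0.08247, 0.56701, 0.02062, 0.13402, 0.12371 (working shown to 5 dp, full precision carried).
D = 0.07216² + 0.08247² + 0.56701² + 0.02062² + 0.13402² + 0.12371² = 0.00521 + 0.00680 + 0.32150 + 0.00043 + 0.01796 + 0.01530 = 0.36720.
So 1 − D = 0.63280, i.e. 0.633 to 3 decimal places.

0.633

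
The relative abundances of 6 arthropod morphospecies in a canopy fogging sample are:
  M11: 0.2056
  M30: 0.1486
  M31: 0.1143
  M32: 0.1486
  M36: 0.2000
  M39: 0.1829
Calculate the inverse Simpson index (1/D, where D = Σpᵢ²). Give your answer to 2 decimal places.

D = 0.2056² + 0.1486² + 0.1143² + 0.1486² + 0.2² + 0.1829² = 0.042271 + 0.022082 + 0.013064 + 0.022082 + 0.040000 + 0.033452 = 0.172952 (working shown to 6 dp, full precision carried).
So 1/D = 5.7819, i.e. 5.78 to 2 decimal places.

5.78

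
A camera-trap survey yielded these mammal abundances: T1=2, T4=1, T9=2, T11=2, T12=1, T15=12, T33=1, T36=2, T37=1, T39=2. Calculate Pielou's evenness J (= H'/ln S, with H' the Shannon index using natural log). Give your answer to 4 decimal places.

0.8011

Total N = 2+1+2+2+1+12+1+2+1+2 = 26, so the proportions are 0.076923, 0.038462, 0.076923, 0.076923, 0.038462, 0.461538, 0.038462, 0.076923, 0.038462, 0.076923 (working shown to 6 dp, full precision carried).
H' = −Σ pᵢ ln pᵢ = −((-0.197304) + (-0.125311) + (-0.197304) + (-0.197304) + (-0.125311) + (-0.356857) + (-0.125311) + (-0.197304) + (-0.125311) + (-0.197304)) = 1.844621.
With S = 10 species, ln S = 2.302585, so J = 1.844621/2.302585 = 0.801109, i.e. 0.8011 to 4 decimal places.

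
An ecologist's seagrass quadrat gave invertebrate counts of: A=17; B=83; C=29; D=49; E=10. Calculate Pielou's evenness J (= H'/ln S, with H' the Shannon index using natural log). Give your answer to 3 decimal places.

Total N = 17+83+29+49+10 = 188, so the proportions are 0.09043, 0.44149, 0.15426, 0.26064, 0.05319 (working shown to 5 dp, full precision carried).
H' = −Σ pᵢ ln pᵢ = −((-0.21731) + (-0.36096) + (-0.28833) + (-0.35046) + (-0.15606)) = 1.37312.
With S = 5 species, ln S = 1.60944, so J = 1.37312/1.60944 = 0.85317, i.e. 0.853 to 3 decimal places.

0.853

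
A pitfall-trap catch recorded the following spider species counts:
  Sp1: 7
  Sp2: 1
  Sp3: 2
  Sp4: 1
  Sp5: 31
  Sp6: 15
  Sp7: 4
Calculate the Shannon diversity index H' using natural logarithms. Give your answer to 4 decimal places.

Total N = 7+1+2+1+31+15+4 = 61, so the proportions are 0.114754, 0.016393, 0.032787, 0.016393, 0.508197, 0.245902, 0.065574 (working shown to 6 dp, full precision carried).
Each pᵢ ln pᵢ term: 0.114754×(-2.164964)=-0.248438, 0.016393×(-4.110874)=-0.067391, 0.032787×(-3.417727)=-0.112057, 0.016393×(-4.110874)=-0.067391, 0.508197×(-0.676887)=-0.343992, 0.245902×(-1.402824)=-0.344957, 0.065574×(-2.724580)=-0.178661.
Sum = -1.362887, so H' = 1.3629.

1.3629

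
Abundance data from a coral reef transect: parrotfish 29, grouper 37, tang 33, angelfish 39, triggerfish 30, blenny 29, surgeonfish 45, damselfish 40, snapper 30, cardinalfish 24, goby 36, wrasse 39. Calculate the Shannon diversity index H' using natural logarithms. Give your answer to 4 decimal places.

2.4705

Total N = 29+37+33+39+30+29+45+40+30+24+36+39 = 411, so the proportions are 0.07056, 0.090024, 0.080292, 0.094891, 0.072993, 0.07056, 0.109489, 0.097324, 0.072993, 0.058394, 0.087591, 0.094891 (working shown to 6 dp, full precision carried).
Each pᵢ ln pᵢ term: 0.07056×(-2.651297)=-0.187075, 0.090024×(-2.407675)=-0.216749, 0.080292×(-2.522086)=-0.202503, 0.094891×(-2.355032)=-0.223470, 0.072993×(-2.617396)=-0.191051, 0.07056×(-2.651297)=-0.187075, 0.109489×(-2.211931)=-0.242182, 0.097324×(-2.329714)=-0.226736, 0.072993×(-2.617396)=-0.191051, 0.058394×(-2.840539)=-0.165871, 0.087591×(-2.435074)=-0.213291, 0.094891×(-2.355032)=-0.223470.
Sum = -2.470524, so H' = 2.4705.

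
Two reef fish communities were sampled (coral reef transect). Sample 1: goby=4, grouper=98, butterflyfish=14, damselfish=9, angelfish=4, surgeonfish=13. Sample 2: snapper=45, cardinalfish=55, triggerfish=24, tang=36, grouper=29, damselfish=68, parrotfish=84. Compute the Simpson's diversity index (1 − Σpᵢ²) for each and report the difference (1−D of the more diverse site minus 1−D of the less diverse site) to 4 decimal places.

0.3328

Sample 1: N=142, proportions 0.028169, 0.690141, 0.098592, 0.06338, 0.028169, 0.091549, giving 1−D = 0.500000 (working shown to 6 dp, full precision carried).
Sample 2: N=341, proportions 0.131965, 0.16129, 0.070381, 0.105572, 0.085044, 0.199413, 0.246334, giving 1−D = 0.832793.
Difference = |0.500000 − 0.832793| = 0.332793, i.e. 0.3328 to 4 decimal places.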